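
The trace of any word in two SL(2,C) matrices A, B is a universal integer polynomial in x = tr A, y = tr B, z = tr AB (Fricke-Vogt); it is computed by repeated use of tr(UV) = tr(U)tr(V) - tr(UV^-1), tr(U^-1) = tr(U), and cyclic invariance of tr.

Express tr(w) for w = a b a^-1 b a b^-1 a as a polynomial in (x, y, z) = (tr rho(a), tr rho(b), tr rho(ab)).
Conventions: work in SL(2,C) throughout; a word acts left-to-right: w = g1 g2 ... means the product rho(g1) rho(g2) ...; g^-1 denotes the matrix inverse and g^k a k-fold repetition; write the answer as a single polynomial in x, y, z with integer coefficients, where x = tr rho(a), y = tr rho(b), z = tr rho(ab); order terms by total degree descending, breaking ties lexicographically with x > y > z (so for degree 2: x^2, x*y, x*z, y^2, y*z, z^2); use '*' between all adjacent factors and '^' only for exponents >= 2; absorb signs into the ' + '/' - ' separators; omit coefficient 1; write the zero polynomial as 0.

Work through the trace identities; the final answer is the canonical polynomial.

x^3*y^2*z - x^4*y - x^2*y^3 - 2*x^2*y*z^2 + x^3*z + x*y^2*z + x*z^3 + 4*x^2*y - 3*x*z - y

and tr(a b a) = tr(a) tr(b a) - tr(b) = x*z - y
next, tr(a^3 b) = tr(a) tr(a b a) - tr(a b) = x^2*z - x*y - z
next, tr(a^2) = tr(a) tr(a) - tr(1) = x^2 - 2
next, tr(a^3) = tr(a) tr(a^2) - tr(a) = x^3 - 3*x
tr(b a^3 b) = tr(b) tr(a^3 b) - tr(a^3) = x^2*y*z - x^3 - x*y^2 - y*z + 3*x
next, tr(b a b a) = tr(b a) tr(b a) - tr(1)   [split at repeated b] = z^2 - 2
next, tr(b a b) = tr(b) tr(a b) - tr(a) = y*z - x
tr(b a b a^2) = tr(a) tr(b a b a) - tr(b a b) = x*z^2 - y*z - x
and tr(b a^3 b a) = tr(a) tr(b a b a^2) - tr(b a b a) = x^2*z^2 - x*y*z - x^2 - z^2 + 2
tr(a^2 b a^-1 b a) = tr(b a^3 b) tr(a) - tr(b a^3 b a) = x^3*y*z - x^4 - x^2*y^2 - x^2*z^2 + 4*x^2 + z^2 - 2
tr(b a b a^2 b) = tr(b) tr(a b a^2 b) - tr(a b a^2) = x*y*z^2 - x^2*z - y^2*z + z
tr(b a b a b a) = tr(a b) tr(a b a b) - tr(a^-1 b^-1)   [split at repeated a] = z^3 - 3*z
next, tr(b a b a b) = tr(b) tr(a b a b) - tr(a b a) = y*z^2 - x*z - y
and tr(b a b a^2 b a) = tr(a) tr(b a b a b a) - tr(b a b a b) = x*z^3 - y*z^2 - 2*x*z + y
tr(a^2 b a^-1 b a b) = tr(b a b a^2 b) tr(a) - tr(b a b a^2 b a) = x^2*y*z^2 - x^3*z - x*y^2*z - x*z^3 + y*z^2 + 3*x*z - y
tr(a b a^-1 b a b^-1 a) = tr(a^2 b a^-1 b a) tr(b) - tr(a^2 b a^-1 b a b) = x^3*y^2*z - x^4*y - x^2*y^3 - 2*x^2*y*z^2 + x^3*z + x*y^2*z + x*z^3 + 4*x^2*y - 3*x*z - y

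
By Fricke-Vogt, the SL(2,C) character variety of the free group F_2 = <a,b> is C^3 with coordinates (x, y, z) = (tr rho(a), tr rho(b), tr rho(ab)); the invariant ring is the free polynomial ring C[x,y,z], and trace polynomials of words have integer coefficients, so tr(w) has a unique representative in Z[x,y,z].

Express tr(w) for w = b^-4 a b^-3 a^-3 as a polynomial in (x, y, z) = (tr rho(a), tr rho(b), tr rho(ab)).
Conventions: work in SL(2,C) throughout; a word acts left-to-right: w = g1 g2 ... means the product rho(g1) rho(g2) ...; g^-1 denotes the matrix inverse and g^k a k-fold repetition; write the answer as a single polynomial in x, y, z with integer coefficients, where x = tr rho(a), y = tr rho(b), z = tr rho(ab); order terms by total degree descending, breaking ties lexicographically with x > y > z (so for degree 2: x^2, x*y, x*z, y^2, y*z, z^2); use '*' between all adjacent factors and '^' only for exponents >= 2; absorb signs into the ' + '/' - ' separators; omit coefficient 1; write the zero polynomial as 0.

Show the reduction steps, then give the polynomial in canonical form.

x^3*y^6*z - x^4*y^5 - x^2*y^7 - x^2*y^5*z^2 - 3*x^3*y^4*z + 3*x^4*y^3 + 7*x^2*y^5 + 3*x^2*y^3*z^2 + y^5*z^2 + 2*x^3*y^2*z - 2*x*y^4*z - 2*x^4*y - 13*x^2*y^3 - 2*x^2*y*z^2 - 3*y^3*z^2 + 4*x*y^2*z + 7*x^2*y + 2*y*z^2 - x*z - y

trace(a b^-1) = trace(a)*trace(b) - trace(a b)   [inverse elimination on b] = x*y - z
trace(b^-1 a b^-1) = trace(a b^-1)*trace(b) - trace(a)   [inverse elimination on b] = x*y^2 - y*z - x
trace(a^2) = trace(a)*trace(a) - trace(1)   [square of a] = x^2 - 2
trace(a^2 b) = trace(a)*trace(b a) - trace(b)   [square of a] = x*z - y
trace(a b^-1 a) = trace(a^2)*trace(b) - trace(a^2 b)   [inverse elimination on b] = x^2*y - x*z - y
trace(a b a b) = trace(b a)*trace(b a) - trace(1)   [split at a repeated b] = z^2 - 2
trace(a b^-1 a b) = trace(a b a)*trace(b) - trace(a b a b)   [inverse elimination on b] = x*y*z - y^2 - z^2 + 2
trace(b^-1 a b^-1 a) = trace(a b^-1 a)*trace(b) - trace(a b^-1 a b)   [inverse elimination on b] = x^2*y^2 - 2*x*y*z + z^2 - 2
trace(a^-1 b^-1 a b^-1) = trace(b^-1 a b^-1)*trace(a) - trace(b^-1 a b^-1 a)   [inverse elimination on a] = x*y*z - x^2 - z^2 + 2
trace(b^-2 a^-1 b^-1 a) = trace(a^-1 b^-1 a b^-1)*trace(b) - trace(a^-1 b^-1 a)   [inverse elimination on b] = x*y^2*z - x^2*y - y*z^2 + y
trace(b^-1 a b^-3 a^-1) = trace(b^-2 a^-1 b^-1 a)*trace(b) - trace(b^-2 a^-1 b^-1 a b)   [inverse elimination on b] = x*y^3*z - x^2*y^2 - y^2*z^2 - x*y*z + x^2 + y^2 + z^2 - 2
trace(b^-2) = trace(b^-1)*trace(b) - trace(1)   [inverse elimination on b] = y^2 - 2
trace(b^-3) = trace(b^-2)*trace(b) - trace(b^-1)   [inverse elimination on b] = y^3 - 3*y
trace(b^-2 a b^-3 a^-1) = trace(b^-1 a b^-3 a^-1)*trace(b) - trace(b^-1 a b^-3 a^-1 b)   [inverse elimination on b] = x*y^4*z - x^2*y^3 - y^3*z^2 - x*y^2*z + x^2*y + y*z^2 + y
trace(b^-3 a b^-3 a^-1) = trace(b^-2 a b^-3 a^-1)*trace(b) - trace(b^-2 a b^-3 a^-1 b)   [inverse elimination on b] = x*y^5*z - x^2*y^4 - y^4*z^2 - 2*x*y^3*z + 2*x^2*y^2 + 2*y^2*z^2 + x*y*z - x^2 - z^2 + 2
trace(b^-2 a b^-1) = trace(b^-2 a)*trace(b) - trace(b^-2 a b)   [inverse elimination on b] = x*y^3 - y^2*z - 2*x*y + z
trace(b^-4 a) = trace(b^-2 a b^-1)*trace(b) - trace(b^-2 a)   [inverse elimination on b] = x*y^4 - y^3*z - 3*x*y^2 + 2*y*z + x
trace(b^-5 a) = trace(b^-4 a)*trace(b) - trace(b^-4 a b)   [inverse elimination on b] = x*y^5 - y^4*z - 4*x*y^3 + 3*y^2*z + 3*x*y - z
trace(b^-3 a b^-3) = trace(b^-5 a)*trace(b) - trace(b^-5 a b)   [inverse elimination on b] = x*y^6 - y^5*z - 5*x*y^4 + 4*y^3*z + 6*x*y^2 - 3*y*z - x
trace(a^-2 b^-3 a b^-3) = trace(b^-3 a b^-3 a^-1)*trace(a) - trace(b^-3 a b^-3)   [inverse elimination on a] = x^2*y^5*z - x^3*y^4 - x*y^6 - x*y^4*z^2 - 2*x^2*y^3*z + y^5*z + 2*x^3*y^2 + 5*x*y^4 + 2*x*y^2*z^2 + x^2*y*z - 4*y^3*z - x^3 - 6*x*y^2 - x*z^2 + 3*y*z + 3*x
trace(b^-3 a b^-3 a^-3) = trace(a^-2 b^-3 a b^-3)*trace(a) - trace(a^-2 b^-3 a b^-3 a)   [inverse elimination on a] = x^3*y^5*z - x^4*y^4 - x^2*y^6 - x^2*y^4*z^2 - 2*x^3*y^3*z + 2*x^4*y^2 + 6*x^2*y^4 + 2*x^2*y^2*z^2 + y^4*z^2 + x^3*y*z - 2*x*y^3*z - x^4 - 8*x^2*y^2 - x^2*z^2 - 2*y^2*z^2 + 2*x*y*z + 4*x^2 + z^2 - 2
trace(a^-2 b^-2 a b^-3) = trace(b^-2 a b^-3 a^-1)*trace(a) - trace(b^-2 a b^-3)   [inverse elimination on a] = x^2*y^4*z - x^3*y^3 - x*y^5 - x*y^3*z^2 - x^2*y^2*z + y^4*z + x^3*y + 4*x*y^3 + x*y*z^2 - 3*y^2*z - 2*x*y + z
trace(b^-2 a b^-3 a^-3) = trace(a^-2 b^-2 a b^-3)*trace(a) - trace(a^-2 b^-2 a b^-3 a)   [inverse elimination on a] = x^3*y^4*z - x^4*y^3 - x^2*y^5 - x^2*y^3*z^2 - x^3*y^2*z + x^4*y + 5*x^2*y^3 + x^2*y*z^2 + y^3*z^2 - 2*x*y^2*z - 3*x^2*y - y*z^2 + x*z - y
trace(b^-4 a b^-3 a^-3) = trace(b^-3 a b^-3 a^-3)*trace(b) - trace(b^-3 a b^-3 a^-3 b)   [inverse elimination on b] = x^3*y^6*z - x^4*y^5 - x^2*y^7 - x^2*y^5*z^2 - 3*x^3*y^4*z + 3*x^4*y^3 + 7*x^2*y^5 + 3*x^2*y^3*z^2 + y^5*z^2 + 2*x^3*y^2*z - 2*x*y^4*z - 2*x^4*y - 13*x^2*y^3 - 2*x^2*y*z^2 - 3*y^3*z^2 + 4*x*y^2*z + 7*x^2*y + 2*y*z^2 - x*z - y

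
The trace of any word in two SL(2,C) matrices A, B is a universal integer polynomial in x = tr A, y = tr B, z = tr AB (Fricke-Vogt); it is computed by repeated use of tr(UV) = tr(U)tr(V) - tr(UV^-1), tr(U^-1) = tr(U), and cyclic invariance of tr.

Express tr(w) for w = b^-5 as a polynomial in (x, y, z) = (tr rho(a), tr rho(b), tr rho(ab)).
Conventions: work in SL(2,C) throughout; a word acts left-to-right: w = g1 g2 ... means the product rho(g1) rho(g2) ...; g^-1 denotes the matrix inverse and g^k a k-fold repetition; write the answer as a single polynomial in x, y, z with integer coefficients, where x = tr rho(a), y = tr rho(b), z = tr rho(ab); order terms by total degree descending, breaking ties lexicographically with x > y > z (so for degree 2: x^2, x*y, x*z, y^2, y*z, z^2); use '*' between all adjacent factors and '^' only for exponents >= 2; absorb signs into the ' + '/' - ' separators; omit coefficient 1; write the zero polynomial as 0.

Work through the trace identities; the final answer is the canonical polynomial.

trace(b^-1) = trace(b) = y
trace(b^-2) = trace(b^-1) trace(b) - trace(1)   [inverse elimination on b] = y^2 - 2
trace(b^-3) = trace(b^-2) trace(b) - trace(b^-1)   [inverse elimination on b] = y^3 - 3*y
so trace(b^-4) = trace(b^-3) trace(b) - trace(b^-2)   [inverse elimination on b] = y^4 - 4*y^2 + 2
reduce: trace(b^-5) = trace(b^-4) trace(b) - trace(b^-3)   [inverse elimination on b] = y^5 - 5*y^3 + 5*y

y^5 - 5*y^3 + 5*y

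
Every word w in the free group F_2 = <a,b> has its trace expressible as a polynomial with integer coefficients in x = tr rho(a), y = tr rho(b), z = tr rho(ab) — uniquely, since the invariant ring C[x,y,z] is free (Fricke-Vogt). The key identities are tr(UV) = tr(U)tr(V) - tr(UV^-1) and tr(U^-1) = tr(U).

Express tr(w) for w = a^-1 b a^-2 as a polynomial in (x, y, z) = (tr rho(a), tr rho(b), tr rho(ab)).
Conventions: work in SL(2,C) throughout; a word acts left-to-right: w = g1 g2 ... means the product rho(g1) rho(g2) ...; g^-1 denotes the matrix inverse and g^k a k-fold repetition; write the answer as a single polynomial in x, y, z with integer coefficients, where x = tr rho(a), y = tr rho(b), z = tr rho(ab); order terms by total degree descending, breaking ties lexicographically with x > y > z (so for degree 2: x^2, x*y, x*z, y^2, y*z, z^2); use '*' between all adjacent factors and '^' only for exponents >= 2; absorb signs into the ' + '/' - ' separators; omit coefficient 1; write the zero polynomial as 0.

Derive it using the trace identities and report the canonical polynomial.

x^3*y - x^2*z - 2*x*y + z

apply: trace(a^-1 b) = trace(b)*trace(a) - trace(b a)   [inverse elimination on a] = x*y - z
apply: trace(a^-1 b a^-1) = trace(a^-1 b)*trace(a) - trace(a^-1 b a)   [inverse elimination on a] = x^2*y - x*z - y
trace(a^-1 b a^-2) = trace(a^-1 b a^-1)*trace(a) - trace(a^-1 b)   [inverse elimination on a] = x^3*y - x^2*z - 2*x*y + z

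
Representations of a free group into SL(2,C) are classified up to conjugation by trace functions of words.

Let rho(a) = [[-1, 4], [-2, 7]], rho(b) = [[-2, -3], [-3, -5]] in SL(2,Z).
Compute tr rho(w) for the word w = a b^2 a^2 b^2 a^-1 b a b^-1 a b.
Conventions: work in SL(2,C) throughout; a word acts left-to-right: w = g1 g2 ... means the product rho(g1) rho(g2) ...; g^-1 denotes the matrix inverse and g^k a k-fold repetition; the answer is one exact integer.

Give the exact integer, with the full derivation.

-62028547

rho(a) = [[-1, 4], [-2, 7]]
... * rho(b) = [[-2, -3], [-3, -5]]  ->  [[-10, -17], [-17, -29]]
... * rho(b) = [[-2, -3], [-3, -5]]  ->  [[71, 115], [121, 196]]
... * rho(a) = [[-1, 4], [-2, 7]]  ->  [[-301, 1089], [-513, 1856]]
... * rho(a) = [[-1, 4], [-2, 7]]  ->  [[-1877, 6419], [-3199, 10940]]
... * rho(b) = [[-2, -3], [-3, -5]]  ->  [[-15503, -26464], [-26422, -45103]]
... * rho(b) = [[-2, -3], [-3, -5]]  ->  [[110398, 178829], [188153, 304781]]
... * rho(a^-1) = [[7, -4], [2, -1]]  ->  [[1130444, -620421], [1926633, -1057393]]
... * rho(b) = [[-2, -3], [-3, -5]]  ->  [[-399625, -289227], [-681087, -492934]]
... * rho(a) = [[-1, 4], [-2, 7]]  ->  [[978079, -3623089], [1666955, -6174886]]
... * rho(b^-1) = [[-5, 3], [3, -2]]  ->  [[-15759662, 10180415], [-26859433, 17350637]]
... * rho(a) = [[-1, 4], [-2, 7]]  ->  [[-4601168, 8224257], [-7841841, 14016727]]
... * rho(b) = [[-2, -3], [-3, -5]]  ->  [[-15470435, -27317781], [-26366499, -46558112]]
tr = -15470435 + -46558112 = -62028547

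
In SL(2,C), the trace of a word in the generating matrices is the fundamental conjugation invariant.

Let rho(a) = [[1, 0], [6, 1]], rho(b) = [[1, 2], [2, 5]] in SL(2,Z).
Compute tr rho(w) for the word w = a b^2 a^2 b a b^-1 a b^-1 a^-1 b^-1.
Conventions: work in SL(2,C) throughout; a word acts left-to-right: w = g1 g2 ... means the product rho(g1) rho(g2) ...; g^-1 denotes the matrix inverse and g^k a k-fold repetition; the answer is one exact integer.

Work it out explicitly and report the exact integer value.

2737154

rho(a) = [[1, 0], [6, 1]]
... * rho(b) = [[1, 2], [2, 5]]  ->  [[1, 2], [8, 17]]
... * rho(b) = [[1, 2], [2, 5]]  ->  [[5, 12], [42, 101]]
... * rho(a) = [[1, 0], [6, 1]]  ->  [[77, 12], [648, 101]]
... * rho(a) = [[1, 0], [6, 1]]  ->  [[149, 12], [1254, 101]]
... * rho(b) = [[1, 2], [2, 5]]  ->  [[173, 358], [1456, 3013]]
... * rho(a) = [[1, 0], [6, 1]]  ->  [[2321, 358], [19534, 3013]]
... * rho(b^-1) = [[5, -2], [-2, 1]]  ->  [[10889, -4284], [91644, -36055]]
... * rho(a) = [[1, 0], [6, 1]]  ->  [[-14815, -4284], [-124686, -36055]]
... * rho(b^-1) = [[5, -2], [-2, 1]]  ->  [[-65507, 25346], [-551320, 213317]]
... * rho(a^-1) = [[1, 0], [-6, 1]]  ->  [[-217583, 25346], [-1831222, 213317]]
... * rho(b^-1) = [[5, -2], [-2, 1]]  ->  [[-1138607, 460512], [-9582744, 3875761]]
tr = -1138607 + 3875761 = 2737154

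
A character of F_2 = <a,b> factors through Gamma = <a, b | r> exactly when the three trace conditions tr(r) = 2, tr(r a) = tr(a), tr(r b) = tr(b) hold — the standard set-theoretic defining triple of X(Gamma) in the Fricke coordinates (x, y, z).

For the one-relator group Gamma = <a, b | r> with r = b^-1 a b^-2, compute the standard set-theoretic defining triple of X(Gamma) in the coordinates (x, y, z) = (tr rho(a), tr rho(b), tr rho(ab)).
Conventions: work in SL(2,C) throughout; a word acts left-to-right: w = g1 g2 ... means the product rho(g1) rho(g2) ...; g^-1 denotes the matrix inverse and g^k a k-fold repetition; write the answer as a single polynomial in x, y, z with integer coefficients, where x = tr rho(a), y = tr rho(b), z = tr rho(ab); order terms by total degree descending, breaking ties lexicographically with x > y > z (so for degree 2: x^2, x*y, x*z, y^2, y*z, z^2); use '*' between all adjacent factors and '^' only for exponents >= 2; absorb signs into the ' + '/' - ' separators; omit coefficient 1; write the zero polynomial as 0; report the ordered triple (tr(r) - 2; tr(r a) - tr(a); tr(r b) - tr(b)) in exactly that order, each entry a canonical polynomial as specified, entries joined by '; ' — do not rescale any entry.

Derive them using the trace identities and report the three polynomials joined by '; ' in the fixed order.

tr(a b^-1) = tr(a) tr(b) - tr(a b)  (eliminate b^-1) = x*y - z
tr(a b^-2) = tr(a b^-1) tr(b) - tr(a)  (eliminate b^-1) = x*y^2 - y*z - x
tr(b^-1 a b^-2) = tr(a b^-2) tr(b) - tr(a b^-1)  (eliminate b^-1) = x*y^3 - y^2*z - 2*x*y + z
tr(a^2) = tr(a) tr(a) - tr(1)  (reduce the a square) = x^2 - 2
tr(a^2 b) = tr(a) tr(b a) - tr(b)  (reduce the a square) = x*z - y
tr(a b^-1 a) = tr(a^2) tr(b) - tr(a^2 b)  (eliminate b^-1) = x^2*y - x*z - y
tr(a b a b) = tr(a b) tr(a b) - tr(1)  (split on a) = z^2 - 2
tr(a b^-1 a b) = tr(a b a) tr(b) - tr(a b a b)  (eliminate b^-1) = x*y*z - y^2 - z^2 + 2
tr(b^-1 a b^-1 a) = tr(a b^-1 a) tr(b) - tr(a b^-1 a b)  (eliminate b^-1) = x^2*y^2 - 2*x*y*z + z^2 - 2
tr(b^-1 a b^-2 a) = tr(b^-1 a b^-1 a) tr(b) - tr(b^-1 a b^-1 a b)  (eliminate b^-1) = x^2*y^3 - 2*x*y^2*z - x^2*y + y*z^2 + x*z - y
assemble the triple (tr(r) - 2; tr(r a) - x; tr(r b) - y)

x*y^3 - y^2*z - 2*x*y + z - 2; x^2*y^3 - 2*x*y^2*z - x^2*y + y*z^2 + x*z - x - y; x*y^2 - y*z - x - y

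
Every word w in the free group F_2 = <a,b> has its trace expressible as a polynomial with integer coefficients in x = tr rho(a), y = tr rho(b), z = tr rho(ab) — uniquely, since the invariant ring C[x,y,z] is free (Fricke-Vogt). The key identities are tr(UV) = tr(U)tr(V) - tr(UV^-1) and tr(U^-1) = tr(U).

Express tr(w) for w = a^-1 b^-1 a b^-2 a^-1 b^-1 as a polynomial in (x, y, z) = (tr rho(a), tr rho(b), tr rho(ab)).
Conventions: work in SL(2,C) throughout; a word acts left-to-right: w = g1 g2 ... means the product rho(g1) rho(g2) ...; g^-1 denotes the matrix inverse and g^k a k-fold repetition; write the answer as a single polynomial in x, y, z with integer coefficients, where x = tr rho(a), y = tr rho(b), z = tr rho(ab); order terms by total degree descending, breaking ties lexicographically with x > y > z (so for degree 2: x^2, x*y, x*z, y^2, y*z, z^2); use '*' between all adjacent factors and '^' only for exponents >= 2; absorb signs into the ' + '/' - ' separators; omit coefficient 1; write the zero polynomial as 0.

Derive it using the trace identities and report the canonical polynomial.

x*y^2*z^2 - x^2*y*z - y*z^3 - x*y^2 + 2*y*z + x

trace(b^-1) = trace(b) = y
trace(b^-2) = trace(b^-1)*trace(b) - trace(1)  (eliminate b^-1) = y^2 - 2
next, trace(b^-3) = trace(b^-2)*trace(b) - trace(b^-1)  (eliminate b^-1) = y^3 - 3*y
and trace(b^-1 a) = trace(a)*trace(b) - trace(a b)  (eliminate b^-1) = x*y - z
and trace(b^-2 a) = trace(b^-1 a)*trace(b) - trace(b^-1 a b)  (eliminate b^-1) = x*y^2 - y*z - x
next, trace(b^-3 a) = trace(b^-2 a)*trace(b) - trace(b^-2 a b)  (eliminate b^-1) = x*y^3 - y^2*z - 2*x*y + z
trace(b^-2 a^-1 b^-1) = trace(b^-3)*trace(a) - trace(b^-3 a)  (eliminate a^-1) = y^2*z - x*y - z
trace(b a b) = trace(b)*trace(a b) - trace(a)  (reduce the b square) = y*z - x
next, trace(b a b a) = trace(a b)*trace(a b) - trace(1)  (split on a) = z^2 - 2
trace(a^-1 b a b) = trace(b a b)*trace(a) - trace(b a b a)  (eliminate a^-1) = x*y*z - x^2 - z^2 + 2
trace(a^-1 b a b a^-1) = trace(a^-1 b a b)*trace(a) - trace(a^-1 b a b a)  (eliminate a^-1) = x^2*y*z - x^3 - x*z^2 - y*z + 3*x
and trace(a b a) = trace(a)*trace(b a) - trace(b)  (reduce the a square) = x*z - y
next, trace(b a b^2 a) = trace(b)*trace(a b a b) - trace(a b a)  (reduce the b square) = y*z^2 - x*z - y
next, trace(b a^-1 b a b) = trace(b a b^2)*trace(a) - trace(b a b^2 a)  (eliminate a^-1) = x*y^2*z - x^2*y - y*z^2 + y
next, trace(b a b a b a) = trace(b a)*trace(b a b a) - trace(b^-1 a^-1)  (split on b) = z^3 - 3*z
and trace(b a^-1 b a b a) = trace(b a b a b)*trace(a) - trace(b a b a b a)  (eliminate a^-1) = x*y*z^2 - x^2*z - z^3 - x*y + 3*z
next, trace(a^-1 b a b a^-1 b) = trace(b a^-1 b a b)*trace(a) - trace(b a^-1 b a b a)  (eliminate a^-1) = x^2*y^2*z - x^3*y - 2*x*y*z^2 + x^2*z + z^3 + 2*x*y - 3*z
and trace(a^-1 b^-1 a^-1 b a b) = trace(a^-1 b a b a^-1)*trace(b) - trace(a^-1 b a b a^-1 b)  (eliminate b^-1) = x*y*z^2 - x^2*z - y^2*z - z^3 + x*y + 3*z
next, trace(b^-1 a^-1 b^-1 a^-1 b a) = trace(a^-1 b^-1 a^-1 b a)*trace(b) - trace(a^-1 b^-1 a^-1 b a b)  (eliminate b^-1) = -x*y*z^2 + x^2*z + y^2*z + z^3 - 3*z
trace(a b^-2 a^-1 b^-1 a^-1 b) = trace(b^-1 a^-1 b^-1 a^-1 b a)*trace(b) - trace(b^-1 a^-1 b^-1 a^-1 b a b)  (eliminate b^-1) = -x*y^2*z^2 + x^2*y*z + y^3*z + y*z^3 - 3*y*z - x
and trace(a^-1 b^-1 a b^-2 a^-1 b^-1) = trace(a b^-2 a^-1 b^-1 a^-1)*trace(b) - trace(a b^-2 a^-1 b^-1 a^-1 b)  (eliminate b^-1) = x*y^2*z^2 - x^2*y*z - y*z^3 - x*y^2 + 2*y*z + x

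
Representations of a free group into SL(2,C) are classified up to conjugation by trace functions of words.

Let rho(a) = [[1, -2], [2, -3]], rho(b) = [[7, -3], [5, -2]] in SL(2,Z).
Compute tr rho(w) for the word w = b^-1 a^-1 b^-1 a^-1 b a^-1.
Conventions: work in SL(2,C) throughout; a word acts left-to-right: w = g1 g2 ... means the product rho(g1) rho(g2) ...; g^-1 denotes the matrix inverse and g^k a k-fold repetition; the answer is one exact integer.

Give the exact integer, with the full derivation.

rho(b^-1) = [[-2, 3], [-5, 7]]
... * rho(a^-1) = [[-3, 2], [-2, 1]]  ->  [[0, -1], [1, -3]]
... * rho(b^-1) = [[-2, 3], [-5, 7]]  ->  [[5, -7], [13, -18]]
... * rho(a^-1) = [[-3, 2], [-2, 1]]  ->  [[-1, 3], [-3, 8]]
... * rho(b) = [[7, -3], [5, -2]]  ->  [[8, -3], [19, -7]]
... * rho(a^-1) = [[-3, 2], [-2, 1]]  ->  [[-18, 13], [-43, 31]]
tr = -18 + 31 = 13

13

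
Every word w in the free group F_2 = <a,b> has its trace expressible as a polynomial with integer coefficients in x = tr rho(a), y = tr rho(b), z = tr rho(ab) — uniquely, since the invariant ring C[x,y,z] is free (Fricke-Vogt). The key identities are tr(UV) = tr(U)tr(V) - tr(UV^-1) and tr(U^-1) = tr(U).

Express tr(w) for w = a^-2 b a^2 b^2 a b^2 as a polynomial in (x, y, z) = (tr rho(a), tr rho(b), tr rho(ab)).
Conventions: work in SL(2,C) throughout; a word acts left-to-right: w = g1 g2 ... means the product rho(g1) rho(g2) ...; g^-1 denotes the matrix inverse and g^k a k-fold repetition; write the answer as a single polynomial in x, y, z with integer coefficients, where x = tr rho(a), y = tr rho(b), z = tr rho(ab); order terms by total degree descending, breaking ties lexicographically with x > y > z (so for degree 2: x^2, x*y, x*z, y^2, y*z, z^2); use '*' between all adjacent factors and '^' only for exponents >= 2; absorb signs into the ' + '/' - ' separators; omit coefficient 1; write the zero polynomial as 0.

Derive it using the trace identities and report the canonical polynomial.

x^3*y^3*z^2 - 2*x^4*y^2*z - x^2*y^4*z - x^2*y^2*z^3 + x^5*y + x^3*y^3 + x^3*y*z^2 + 4*x^2*y^2*z + y^4*z - 4*x^3*y - x*y^3 - 3*y^2*z + 2*x*y + z

tr(b a b a) = tr(a b) * tr(a b) - tr(1)   [split at a repeated a] = z^2 - 2
tr(b a b) = tr(b) * tr(a b) - tr(a)   [square of b] = y*z - x
so tr(a b a^2 b) = tr(a) * tr(b a b a) - tr(b a b)   [square of a] = x*z^2 - y*z - x
so tr(a b a) = tr(a) * tr(b a) - tr(b)   [square of a] = x*z - y
reduce: tr(a b a^2) = tr(a) * tr(a b a) - tr(a b)   [square of a] = x^2*z - x*y - z
so tr(a^2 b^2 a b) = tr(b) * tr(a b a^2 b) - tr(a b a^2)   [square of b] = x*y*z^2 - x^2*z - y^2*z + z
so tr(a^2) = tr(a) * tr(a) - tr(1)   [square of a] = x^2 - 2
reduce: tr(b^2 a^2) = tr(b) * tr(a^2 b) - tr(a^2)   [square of b] = x*y*z - x^2 - y^2 + 2
reduce: tr(a^2 b^2 a) = tr(a) * tr(b^2 a^2) - tr(b^2 a)   [square of a] = x^2*y*z - x^3 - x*y^2 - y*z + 3*x
tr(b a^2 b^2 a b) = tr(b) * tr(a^2 b^2 a b) - tr(a^2 b^2 a)   [square of b] = x*y^2*z^2 - 2*x^2*y*z - y^3*z + x^3 + x*y^2 + 2*y*z - 3*x
reduce: tr(b a^2 b^2 a b^2) = tr(b) * tr(b a^2 b^2 a b) - tr(b a^2 b^2 a)   [square of b] = x*y^3*z^2 - 2*x^2*y^2*z - y^4*z + x^3*y + x*y^3 - x*y*z^2 + x^2*z + 3*y^2*z - 3*x*y - z
tr(a b a b a b) = tr(a b a b) * tr(a b) - tr(b a)   [split at a repeated a] = z^3 - 3*z
so tr(a b^2 a b a b) = tr(b) * tr(a b a b a b) - tr(a b a b a)   [square of b] = y*z^3 - x*z^2 - 2*y*z + x
tr(b^2 a b^2 a b a) = tr(b) * tr(a b^2 a b a b) - tr(a b^2 a b a)   [square of b] = y^2*z^3 - 2*x*y*z^2 + x^2*z - y^2*z + x*y - z
so tr(a b^2 a b) = tr(b) * tr(a b a b) - tr(a b a)   [square of b] = y*z^2 - x*z - y
so tr(a b^2 a b^2) = tr(b) * tr(a b^2 a b) - tr(a b^2 a)   [square of b] = y^2*z^2 - 2*x*y*z + x^2 - 2
tr(b^2 a b^2 a b) = tr(b) * tr(a b^2 a b^2) - tr(a b^2 a b)   [square of b] = y^3*z^2 - 2*x*y^2*z + x^2*y - y*z^2 + x*z - y
tr(b a^2 b^2 a b^2 a) = tr(a) * tr(b^2 a b^2 a b a) - tr(b^2 a b^2 a b)   [square of a] = x*y^2*z^3 - 2*x^2*y*z^2 - y^3*z^2 + x^3*z + x*y^2*z + y*z^2 - 2*x*z + y
tr(b a^2 b^2 a b^2 a^-1) = tr(b a^2 b^2 a b^2) * tr(a) - tr(b a^2 b^2 a b^2 a)   [inverse elimination on a] = x^2*y^3*z^2 - 2*x^3*y^2*z - x*y^4*z - x*y^2*z^3 + x^4*y + x^2*y^3 + x^2*y*z^2 + y^3*z^2 + 2*x*y^2*z - 3*x^2*y - y*z^2 + x*z - y
so tr(a^-2 b a^2 b^2 a b^2) = tr(b a^2 b^2 a b^2 a^-1) * tr(a) - tr(b a^2 b^2 a b^2)   [inverse elimination on a] = x^3*y^3*z^2 - 2*x^4*y^2*z - x^2*y^4*z - x^2*y^2*z^3 + x^5*y + x^3*y^3 + x^3*y*z^2 + 4*x^2*y^2*z + y^4*z - 4*x^3*y - x*y^3 - 3*y^2*z + 2*x*y + z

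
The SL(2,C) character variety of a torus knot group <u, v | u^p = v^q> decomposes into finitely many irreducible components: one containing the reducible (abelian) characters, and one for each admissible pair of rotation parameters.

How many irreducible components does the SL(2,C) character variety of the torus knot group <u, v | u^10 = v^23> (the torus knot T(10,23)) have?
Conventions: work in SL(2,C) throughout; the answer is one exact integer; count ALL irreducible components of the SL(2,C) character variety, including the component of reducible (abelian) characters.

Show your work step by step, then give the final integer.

In the torus knot group T(10,23), u^10 = v^23 is central, so an irreducible representation sends it to +I or -I (Schur).
On an irreducible component, tr(u) is locked at 2*cos(pi*alpha/10) for some alpha in 1..9, and tr(v) at 2*cos(pi*beta/23) for some beta in 1..22.
Consistency of u^10 = (-1)^alpha I with v^23 = (-1)^beta I forces alpha = beta (mod 2).
count pairs: odd alpha (5 choices) x odd beta (11), plus even alpha (4) x even beta (11): 5*11 + 4*11 = 99.
components with irreducible characters: 99; plus the single component of reducible (abelian) characters: total 100.

100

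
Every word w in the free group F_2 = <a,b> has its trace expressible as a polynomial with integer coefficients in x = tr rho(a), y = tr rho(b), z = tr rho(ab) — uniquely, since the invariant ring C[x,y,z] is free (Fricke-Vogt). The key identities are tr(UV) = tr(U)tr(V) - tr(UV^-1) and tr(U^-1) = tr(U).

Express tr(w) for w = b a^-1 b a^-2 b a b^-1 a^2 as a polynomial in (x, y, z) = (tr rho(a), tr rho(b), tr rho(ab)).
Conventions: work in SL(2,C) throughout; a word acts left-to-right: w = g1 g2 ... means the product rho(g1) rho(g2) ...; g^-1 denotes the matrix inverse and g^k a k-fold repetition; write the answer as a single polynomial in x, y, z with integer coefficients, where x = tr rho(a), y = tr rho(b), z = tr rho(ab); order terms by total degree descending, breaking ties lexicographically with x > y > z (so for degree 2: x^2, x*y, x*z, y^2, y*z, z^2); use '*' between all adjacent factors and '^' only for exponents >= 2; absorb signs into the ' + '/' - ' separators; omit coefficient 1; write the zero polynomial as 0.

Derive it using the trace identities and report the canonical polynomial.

trace(a^2 b) = trace(a)*trace(b a) - trace(b)  (reduce the a square) = x*z - y
trace(a^2) = trace(a)*trace(a) - trace(1)  (reduce the a square) = x^2 - 2
trace(b^2 a^2) = trace(b)*trace(a^2 b) - trace(a^2)  (reduce the b square) = x*y*z - x^2 - y^2 + 2
trace(b^2 a) = trace(b)*trace(a b) - trace(a)  (reduce the b square) = y*z - x
use: trace(b a^3 b) = trace(a)*trace(b^2 a^2) - trace(b^2 a)  (reduce the a square) = x^2*y*z - x^3 - x*y^2 - y*z + 3*x
trace(b a^3) = trace(a)*trace(a b a) - trace(a b)  (reduce the a square) = x^2*z - x*y - z
trace(b a^3 b^2) = trace(b)*trace(b a^3 b) - trace(b a^3)  (reduce the b square) = x^2*y^2*z - x^3*y - x*y^3 - x^2*z - y^2*z + 4*x*y + z
use: trace(b a b a) = trace(b a)*trace(b a) - trace(1)  (split on b) = z^2 - 2
trace(a b a b a) = trace(a)*trace(b a b a) - trace(b a b)  (reduce the a square) = x*z^2 - y*z - x
trace(a b a^3 b) = trace(a)*trace(a b a b a) - trace(a b a b)  (reduce the a square) = x^2*z^2 - x*y*z - x^2 - z^2 + 2
apply: trace(a b a^3) = trace(a)*trace(b a^3) - trace(b a^2)  (reduce the a square) = x^3*z - x^2*y - 2*x*z + y
trace(b a^3 b^2 a) = trace(b)*trace(a b a^3 b) - trace(a b a^3)  (reduce the b square) = x^2*y*z^2 - x^3*z - x*y^2*z - y*z^2 + 2*x*z + y
trace(a^2 b^2 a^-1 b a) = trace(b a^3 b^2)*trace(a) - trace(b a^3 b^2 a)  (eliminate a^-1) = x^3*y^2*z - x^4*y - x^2*y^3 - x^2*y*z^2 + 4*x^2*y + y*z^2 - x*z - y
use: trace(a b a b^2) = trace(b)*trace(a b a b) - trace(a b a)  (reduce the b square) = y*z^2 - x*z - y
apply: trace(b^3 a b a) = trace(b)*trace(a b a b^2) - trace(a b a b)  (reduce the b square) = y^2*z^2 - x*y*z - y^2 - z^2 + 2
trace(b a b^2) = trace(b)*trace(b a b) - trace(b a)  (reduce the b square) = y^2*z - x*y - z
trace(b^3 a b) = trace(b)*trace(b a b^2) - trace(b a b)  (reduce the b square) = y^3*z - x*y^2 - 2*y*z + x
apply: trace(b a b a^2 b^2) = trace(a)*trace(b^3 a b a) - trace(b^3 a b)  (reduce the a square) = x*y^2*z^2 - x^2*y*z - y^3*z - x*z^2 + 2*y*z + x
use: trace(a b a b a b) = trace(b a b a)*trace(b a) - trace(a b)  (split on b) = z^3 - 3*z
use: trace(b^2 a b a b a) = trace(b)*trace(a b a b a b) - trace(a b a b a)  (reduce the b square) = y*z^3 - x*z^2 - 2*y*z + x
use: trace(b a b a^2 b^2 a) = trace(a)*trace(b^2 a b a b a) - trace(b^2 a b a b)  (reduce the a square) = x*y*z^3 - x^2*z^2 - y^2*z^2 - x*y*z + x^2 + y^2 + z^2 - 2
use: trace(a^2 b^2 a^-1 b a b) = trace(b a b a^2 b^2)*trace(a) - trace(b a b a^2 b^2 a)  (eliminate a^-1) = x^2*y^2*z^2 - x^3*y*z - x*y^3*z - x*y*z^3 + y^2*z^2 + 3*x*y*z - y^2 - z^2 + 2
use: trace(b a^-1 b a b^-1 a^2 b) = trace(a^2 b^2 a^-1 b a)*trace(b) - trace(a^2 b^2 a^-1 b a b)  (eliminate b^-1) = x^3*y^3*z - x^4*y^2 - x^2*y^4 - 2*x^2*y^2*z^2 + x^3*y*z + x*y^3*z + x*y*z^3 + 4*x^2*y^2 - 4*x*y*z + z^2 - 2
trace(a b a b^2 a) = trace(b)*trace(a^2 b a b) - trace(a^2 b a)  (reduce the b square) = x*y*z^2 - x^2*z - y^2*z + z
trace(a^2 b a b^2 a) = trace(a)*trace(a b a b^2 a) - trace(a b a b^2)  (reduce the a square) = x^2*y*z^2 - x^3*z - x*y^2*z - y*z^2 + 2*x*z + y
trace(a b a^2 b a b) = trace(a)*trace(b a b a b a) - trace(b a b a b)  (reduce the a square) = x*z^3 - y*z^2 - 2*x*z + y
apply: trace(a b a^2 b a) = trace(a)*trace(b a^2 b a) - trace(b a^2 b)  (reduce the a square) = x^2*z^2 - 2*x*y*z + y^2 - 2
apply: trace(a^2 b a b^2 a b) = trace(b)*trace(a b a^2 b a b) - trace(a b a^2 b a)  (reduce the b square) = x*y*z^3 - x^2*z^2 - y^2*z^2 + 2
trace(b a b^-1 a^2 b a b) = trace(a^2 b a b^2 a)*trace(b) - trace(a^2 b a b^2 a b)  (eliminate b^-1) = x^2*y^2*z^2 - x^3*y*z - x*y^3*z - x*y*z^3 + x^2*z^2 + 2*x*y*z + y^2 - 2
use: trace(a^2 b a b a b a) = trace(a)*trace(a b a b a b a) - trace(a b a b a b)  (reduce the a square) = x^2*z^3 - x*y*z^2 - 2*x^2*z - z^3 + x*y + 3*z
trace(b a b a b a b a) = trace(a b)*trace(a b a b a b) - trace(a^-1 b^-1 a^-1 b^-1)  (split on a) = z^4 - 4*z^2 + 2
trace(a^2 b a b a b a b) = trace(a)*trace(b a b a b a b a) - trace(b a b a b a b)  (reduce the a square) = x*z^4 - y*z^3 - 3*x*z^2 + 2*y*z + x
use: trace(b a b^-1 a^2 b a b a) = trace(a^2 b a b a b a)*trace(b) - trace(a^2 b a b a b a b)  (eliminate b^-1) = x^2*y*z^3 - x*y^2*z^2 - x*z^4 - 2*x^2*y*z + x*y^2 + 3*x*z^2 + y*z - x
use: trace(b a^-1 b a b^-1 a^2 b a) = trace(b a b^-1 a^2 b a b)*trace(a) - trace(b a b^-1 a^2 b a b a)  (eliminate a^-1) = x^3*y^2*z^2 - x^4*y*z - x^2*y^3*z - 2*x^2*y*z^3 + x^3*z^2 + x*y^2*z^2 + x*z^4 + 4*x^2*y*z - 3*x*z^2 - y*z - x
trace(a^-1 b a b^-1 a^2 b a^-1 b) = trace(b a^-1 b a b^-1 a^2 b)*trace(a) - trace(b a^-1 b a b^-1 a^2 b a)  (eliminate a^-1) = x^4*y^3*z - x^5*y^2 - x^3*y^4 - 3*x^3*y^2*z^2 + 2*x^4*y*z + 2*x^2*y^3*z + 3*x^2*y*z^3 + 4*x^3*y^2 - x^3*z^2 - x*y^2*z^2 - x*z^4 - 8*x^2*y*z + 4*x*z^2 + y*z - x
trace(a^2 b a^-1 b^2 a) = trace(b^2 a^3 b)*trace(a) - trace(b^2 a^3 b a)  (eliminate a^-1) = x^3*y^2*z - x^4*y - x^2*y^3 - x^2*y*z^2 + 4*x^2*y + y*z^2 - x*z - y
use: trace(a^2 b a^-1 b^2 a b) = trace(b^2 a b a^2 b)*trace(a) - trace(b^2 a b a^2 b a)  (eliminate a^-1) = x^2*y^2*z^2 - x^3*y*z - x*y^3*z - x*y*z^3 + y^2*z^2 + 2*x*y*z + x^2 - 2
trace(b a b^-1 a^2 b a^-1 b) = trace(a^2 b a^-1 b^2 a)*trace(b) - trace(a^2 b a^-1 b^2 a b)  (eliminate b^-1) = x^3*y^3*z - x^4*y^2 - x^2*y^4 - 2*x^2*y^2*z^2 + x^3*y*z + x*y^3*z + x*y*z^3 + 4*x^2*y^2 - 3*x*y*z - x^2 - y^2 + 2
apply: trace(b a^-1 b a^-2 b a b^-1 a^2) = trace(a^-1 b a b^-1 a^2 b a^-1 b)*trace(a) - trace(a^-1 b a b^-1 a^2 b a^-1 b a)  (eliminate a^-1) = x^5*y^3*z - x^6*y^2 - x^4*y^4 - 3*x^4*y^2*z^2 + 2*x^5*y*z + x^3*y^3*z + 3*x^3*y*z^3 + 5*x^4*y^2 - x^4*z^2 + x^2*y^4 + x^2*y^2*z^2 - x^2*z^4 - 9*x^3*y*z - x*y^3*z - x*y*z^3 - 4*x^2*y^2 + 4*x^2*z^2 + 4*x*y*z + y^2 - 2

x^5*y^3*z - x^6*y^2 - x^4*y^4 - 3*x^4*y^2*z^2 + 2*x^5*y*z + x^3*y^3*z + 3*x^3*y*z^3 + 5*x^4*y^2 - x^4*z^2 + x^2*y^4 + x^2*y^2*z^2 - x^2*z^4 - 9*x^3*y*z - x*y^3*z - x*y*z^3 - 4*x^2*y^2 + 4*x^2*z^2 + 4*x*y*z + y^2 - 2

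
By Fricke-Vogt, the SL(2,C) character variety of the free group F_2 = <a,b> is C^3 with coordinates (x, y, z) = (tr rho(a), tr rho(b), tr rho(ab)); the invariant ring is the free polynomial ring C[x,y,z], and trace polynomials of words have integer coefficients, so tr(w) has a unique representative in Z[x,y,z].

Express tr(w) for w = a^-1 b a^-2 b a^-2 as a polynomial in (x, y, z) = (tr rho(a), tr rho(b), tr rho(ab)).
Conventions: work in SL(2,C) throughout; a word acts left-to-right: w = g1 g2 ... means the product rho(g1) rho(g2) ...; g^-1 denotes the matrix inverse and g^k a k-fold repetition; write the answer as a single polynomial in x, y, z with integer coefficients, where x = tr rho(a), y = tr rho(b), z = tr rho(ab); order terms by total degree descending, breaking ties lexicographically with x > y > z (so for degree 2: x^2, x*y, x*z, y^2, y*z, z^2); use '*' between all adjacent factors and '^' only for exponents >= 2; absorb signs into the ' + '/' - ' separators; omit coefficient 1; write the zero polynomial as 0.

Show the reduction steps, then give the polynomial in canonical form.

next, tr(b^2) = tr(b) * tr(b) - tr(1) = y^2 - 2
tr(b^2 a) = tr(b) * tr(a b) - tr(a) = y*z - x
tr(b^2 a^-1) = tr(b^2) * tr(a) - tr(b^2 a) = x*y^2 - y*z - x
tr(b a^-2 b) = tr(b^2 a^-1) * tr(a) - tr(b^2) = x^2*y^2 - x*y*z - x^2 - y^2 + 2
tr(b a b a) = tr(b a) * tr(b a) - tr(1)   [split at repeated b] = z^2 - 2
tr(a^-1 b a b) = tr(b a b) * tr(a) - tr(b a b a) = x*y*z - x^2 - z^2 + 2
and tr(b a^-2 b a) = tr(a^-1 b a b) * tr(a) - tr(a^-1 b a b a) = x^2*y*z - x^3 - x*z^2 - y*z + 3*x
next, tr(a^-2 b a^-1 b) = tr(b a^-2 b) * tr(a) - tr(b a^-2 b a) = x^3*y^2 - 2*x^2*y*z - x*y^2 + x*z^2 + y*z - x
tr(a^-1 b a^-1 b) = tr(b a^-1 b) * tr(a) - tr(b a^-1 b a) = x^2*y^2 - 2*x*y*z + z^2 - 2
next, tr(a^-1 b a^-3 b) = tr(a^-2 b a^-1 b) * tr(a) - tr(a^-2 b a^-1 b a) = x^4*y^2 - 2*x^3*y*z - 2*x^2*y^2 + x^2*z^2 + 3*x*y*z - x^2 - z^2 + 2
next, tr(b a^-3 b) = tr(b^2 a^-2) * tr(a) - tr(b^2 a^-1) = x^3*y^2 - x^2*y*z - x^3 - 2*x*y^2 + y*z + 3*x
next, tr(a^-1 b a^-2 b a^-2) = tr(a^-1 b a^-3 b) * tr(a) - tr(a^-1 b a^-3 b a) = x^5*y^2 - 2*x^4*y*z - 3*x^3*y^2 + x^3*z^2 + 4*x^2*y*z + 2*x*y^2 - x*z^2 - y*z - x

x^5*y^2 - 2*x^4*y*z - 3*x^3*y^2 + x^3*z^2 + 4*x^2*y*z + 2*x*y^2 - x*z^2 - y*z - x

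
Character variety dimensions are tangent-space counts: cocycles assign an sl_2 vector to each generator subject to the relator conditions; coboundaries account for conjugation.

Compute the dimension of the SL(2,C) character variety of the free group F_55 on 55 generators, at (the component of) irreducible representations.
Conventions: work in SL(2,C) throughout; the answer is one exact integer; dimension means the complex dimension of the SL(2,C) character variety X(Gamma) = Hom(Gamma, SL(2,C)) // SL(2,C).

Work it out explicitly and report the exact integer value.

The free group F_55: 55 generators, no relators.
Z^1(Gamma, Ad rho) = (sl_2)^55: a cocycle is a free choice of one sl_2 vector per generator, so dim Z^1 = 3*55 = 165.
At an irreducible rho the centralizer of the image in sl_2 is 0, so the coboundary map sl_2 -> Z^1 is injective: dim B^1 = 3.
Therefore dim X = 165 - 3 = 162.

162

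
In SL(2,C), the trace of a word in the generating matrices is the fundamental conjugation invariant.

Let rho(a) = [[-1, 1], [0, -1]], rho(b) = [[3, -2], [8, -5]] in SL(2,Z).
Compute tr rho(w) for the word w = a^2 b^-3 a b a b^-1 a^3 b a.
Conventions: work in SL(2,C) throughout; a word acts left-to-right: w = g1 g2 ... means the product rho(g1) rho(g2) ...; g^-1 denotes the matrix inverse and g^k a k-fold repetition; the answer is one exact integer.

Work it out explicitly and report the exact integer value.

rho(a) = [[-1, 1], [0, -1]]
... * rho(a) = [[-1, 1], [0, -1]]  ->  [[1, -2], [0, 1]]
... * rho(b^-1) = [[-5, 2], [-8, 3]]  ->  [[11, -4], [-8, 3]]
... * rho(b^-1) = [[-5, 2], [-8, 3]]  ->  [[-23, 10], [16, -7]]
... * rho(b^-1) = [[-5, 2], [-8, 3]]  ->  [[35, -16], [-24, 11]]
... * rho(a) = [[-1, 1], [0, -1]]  ->  [[-35, 51], [24, -35]]
... * rho(b) = [[3, -2], [8, -5]]  ->  [[303, -185], [-208, 127]]
... * rho(a) = [[-1, 1], [0, -1]]  ->  [[-303, 488], [208, -335]]
... * rho(b^-1) = [[-5, 2], [-8, 3]]  ->  [[-2389, 858], [1640, -589]]
... * rho(a) = [[-1, 1], [0, -1]]  ->  [[2389, -3247], [-1640, 2229]]
... * rho(a) = [[-1, 1], [0, -1]]  ->  [[-2389, 5636], [1640, -3869]]
... * rho(a) = [[-1, 1], [0, -1]]  ->  [[2389, -8025], [-1640, 5509]]
... * rho(b) = [[3, -2], [8, -5]]  ->  [[-57033, 35347], [39152, -24265]]
... * rho(a) = [[-1, 1], [0, -1]]  ->  [[57033, -92380], [-39152, 63417]]
tr = 57033 + 63417 = 120450

120450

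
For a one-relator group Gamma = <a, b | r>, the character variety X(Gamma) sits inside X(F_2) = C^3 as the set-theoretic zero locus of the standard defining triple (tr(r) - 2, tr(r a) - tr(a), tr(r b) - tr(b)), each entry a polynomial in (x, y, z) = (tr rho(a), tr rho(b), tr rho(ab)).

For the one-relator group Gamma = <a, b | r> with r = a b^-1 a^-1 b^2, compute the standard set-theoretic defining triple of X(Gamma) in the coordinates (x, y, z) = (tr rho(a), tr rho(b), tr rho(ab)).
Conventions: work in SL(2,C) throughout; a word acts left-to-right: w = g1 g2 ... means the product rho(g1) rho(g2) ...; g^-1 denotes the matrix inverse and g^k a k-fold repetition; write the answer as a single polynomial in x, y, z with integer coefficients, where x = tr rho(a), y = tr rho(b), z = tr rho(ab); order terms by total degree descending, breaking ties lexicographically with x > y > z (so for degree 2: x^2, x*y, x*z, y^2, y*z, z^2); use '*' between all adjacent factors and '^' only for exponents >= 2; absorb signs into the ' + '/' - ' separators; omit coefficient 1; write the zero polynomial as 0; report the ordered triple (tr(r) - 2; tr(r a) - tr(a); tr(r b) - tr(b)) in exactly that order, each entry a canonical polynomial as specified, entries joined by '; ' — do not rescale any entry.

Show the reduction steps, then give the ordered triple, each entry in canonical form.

-x*y^2*z + x^2*y + y^3 + y*z^2 - 3*y - 2; -x^2*y^2*z + x^3*y + x*y^3 + x*y*z^2 - 4*x*y - x + z; -x*y^3*z + x^2*y^2 + y^4 + y^2*z^2 + x*y*z - x^2 - 4*y^2 - z^2 - y + 2

so tr(b^2) = tr(b) tr(b) - tr(1) = y^2 - 2
tr(a b^2) = tr(b) tr(a b) - tr(a) = y*z - x
so tr(b^2 a b) = tr(b) tr(a b^2) - tr(a b) = y^2*z - x*y - z
tr(a b a b) = tr(a b) tr(a b) - tr(1) = z^2 - 2
tr(a b a) = tr(a) tr(b a) - tr(b) = x*z - y
tr(b^2 a b a) = tr(b) tr(a b a b) - tr(a b a) = y*z^2 - x*z - y
reduce: tr(a^-1 b^2 a b) = tr(b^2 a b) tr(a) - tr(b^2 a b a) = x*y^2*z - x^2*y - y*z^2 + y
reduce: tr(a b^-1 a^-1 b^2) = tr(a^-1 b^2 a) tr(b) - tr(a^-1 b^2 a b) = -x*y^2*z + x^2*y + y^3 + y*z^2 - 3*y
reduce: tr(a^3 b) = tr(a) tr(b a^2) - tr(b a) = x^2*z - x*y - z
so tr(a^2) = tr(a) tr(a) - tr(1) = x^2 - 2
tr(a^3) = tr(a) tr(a^2) - tr(a) = x^3 - 3*x
so tr(a b^2 a^2) = tr(b) tr(a^3 b) - tr(a^3) = x^2*y*z - x^3 - x*y^2 - y*z + 3*x
tr(a^2 b a b) = tr(a) tr(b a b a) - tr(b a b) = x*z^2 - y*z - x
tr(a b^2 a^2 b) = tr(b) tr(a^2 b a b) - tr(a^2 b a) = x*y*z^2 - x^2*z - y^2*z + z
tr(b^2 a^2 b^-1 a) = tr(a b^2 a^2) tr(b) - tr(a b^2 a^2 b) = x^2*y^2*z - x^3*y - x*y^3 - x*y*z^2 + x^2*z + 3*x*y - z
so tr(a b^-1 a^-1 b^2 a) = tr(b^2 a^2 b^-1) tr(a) - tr(b^2 a^2 b^-1 a) = -x^2*y^2*z + x^3*y + x*y^3 + x*y*z^2 - 4*x*y + z
tr(b^3) = tr(b) tr(b^2) - tr(b)  (reduce the b square) = y^3 - 3*y
so tr(b^3 a b) = tr(b) tr(b a b^2) - tr(b a b)  (reduce the b square) = y^3*z - x*y^2 - 2*y*z + x
reduce: tr(b^3 a b a) = tr(b) tr(b a b a b) - tr(b a b a)  (reduce the b square) = y^2*z^2 - x*y*z - y^2 - z^2 + 2
so tr(a^-1 b^3 a b) = tr(b^3 a b) tr(a) - tr(b^3 a b a)  (eliminate a^-1) = x*y^3*z - x^2*y^2 - y^2*z^2 - x*y*z + x^2 + y^2 + z^2 - 2
tr(a b^-1 a^-1 b^3) = tr(a^-1 b^3 a) tr(b) - tr(a^-1 b^3 a b)  (eliminate b^-1) = -x*y^3*z + x^2*y^2 + y^4 + y^2*z^2 + x*y*z - x^2 - 4*y^2 - z^2 + 2
assemble the triple (tr(r) - 2; tr(r a) - x; tr(r b) - y)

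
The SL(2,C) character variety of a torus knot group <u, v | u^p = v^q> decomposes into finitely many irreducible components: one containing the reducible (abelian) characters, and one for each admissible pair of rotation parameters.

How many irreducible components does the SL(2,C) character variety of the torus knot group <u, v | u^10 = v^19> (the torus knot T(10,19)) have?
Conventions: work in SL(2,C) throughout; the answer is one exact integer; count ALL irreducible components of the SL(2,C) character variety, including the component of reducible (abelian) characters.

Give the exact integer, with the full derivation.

82

In the torus knot group T(10,19), u^10 = v^19 is central, so an irreducible representation sends it to +I or -I (Schur).
So on each irreducible component the traces are pinned: tr(u) = 2*cos(pi*alpha/10) with 1 <= alpha <= 9, tr(v) = 2*cos(pi*beta/19) with 1 <= beta <= 18.
Consistency of u^10 = (-1)^alpha I with v^19 = (-1)^beta I forces alpha = beta (mod 2).
Counting: 5 odd alphas x 9 odd betas + 4 even alphas x 9 even betas = 45 + 36 = 81.
That is 81 components of irreducible characters, and with the reducible (abelian) component the total is 82.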